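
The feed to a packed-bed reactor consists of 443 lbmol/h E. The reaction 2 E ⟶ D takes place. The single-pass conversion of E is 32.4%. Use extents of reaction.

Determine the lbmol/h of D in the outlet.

71.8 lbmol/h

E reacted = 0.324 × 443 = 143.5 lbmol/h; ν_E = −2, so ξ = 143.5/2 = 71.77 lbmol/h.
Outlet amounts (n = n₀ + ν ξ):
  E: 443 − 2(71.77) = 299.5
  D: 0 + 1(71.77) = 71.77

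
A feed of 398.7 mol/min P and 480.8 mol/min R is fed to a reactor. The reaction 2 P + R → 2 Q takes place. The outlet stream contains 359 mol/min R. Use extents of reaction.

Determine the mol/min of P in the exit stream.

For R: n = n₀ − 1ξ → 359 = 480.8 − 1ξ, giving ξ = 121.8 mol/min.
Outlet amounts (n = n₀ + ν ξ):
  P: 398.7 − 2(121.8) = 155.1
  R: 480.8 − 1(121.8) = 359
  Q: 0 + 2(121.8) = 243.6

155 mol/min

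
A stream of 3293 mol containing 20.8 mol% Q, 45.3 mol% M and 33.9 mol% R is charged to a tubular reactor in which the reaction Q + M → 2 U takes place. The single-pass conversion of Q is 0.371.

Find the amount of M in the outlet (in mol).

1240 mol

Q reacted = 0.371 × 684.9 = 254.1 mol; ν_Q = −1, so ξ = 254.1/1 = 254.1 mol.
Outlet amounts (n = n₀ + ν ξ):
  Q: 684.9 − 1(254.1) = 430.8
  M: 1492 − 1(254.1) = 1238
  U: 0 + 2(254.1) = 508.2
  R: 1116 (inert)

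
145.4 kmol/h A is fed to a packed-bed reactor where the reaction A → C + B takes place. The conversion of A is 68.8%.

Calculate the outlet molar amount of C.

A reacted = 0.688 × 145.4 = 100 kmol/h; ν_A = −1, so ξ = 100/1 = 100 kmol/h.
Outlet amounts (n = n₀ + ν ξ):
  A: 145.4 − 1(100) = 45.36
  C: 0 + 1(100) = 100
  B: 0 + 1(100) = 100

100 kmol/h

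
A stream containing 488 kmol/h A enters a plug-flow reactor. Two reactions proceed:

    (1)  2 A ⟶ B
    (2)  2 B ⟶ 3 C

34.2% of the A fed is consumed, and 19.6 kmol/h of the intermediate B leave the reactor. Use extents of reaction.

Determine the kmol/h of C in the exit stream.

95.8 kmol/h

Conversion of A: A consumed = 2ξ₁ = 0.342 × 488 → ξ₁ = 83.45 kmol/h.
B balance: n_B = 0 + 1ξ₁ − 2ξ₂ = 19.6 → ξ₂ = (1·83.45 − 19.6)/2 = 31.92 kmol/h.
Outlet amounts (n = n₀ + Σ ν·ξ):
  A: 488 − 2(83.45) = 321.1
  B: 0 + 1(83.45) − 2(31.92) = 19.6
  C: 0 + 3(31.92) = 95.77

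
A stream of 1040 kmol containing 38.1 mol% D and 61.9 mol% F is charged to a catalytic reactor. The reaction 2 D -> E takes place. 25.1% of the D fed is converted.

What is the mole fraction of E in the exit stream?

0.0502

D reacted = 0.251 × 396.2 = 99.46 kmol; ν_D = −2, so ξ = 99.46/2 = 49.73 kmol.
Outlet amounts (n = n₀ + ν ξ):
  D: 396.2 − 2(49.73) = 296.8
  E: 0 + 1(49.73) = 49.73
  F: 643.8 (inert)
Total out = 990.3 kmol; y_E = 49.73 / 990.3 = 0.05022.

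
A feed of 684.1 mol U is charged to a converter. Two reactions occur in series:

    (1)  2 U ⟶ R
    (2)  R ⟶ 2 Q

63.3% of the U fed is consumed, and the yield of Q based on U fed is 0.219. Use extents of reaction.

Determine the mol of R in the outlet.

Conversion of U: U consumed = 2ξ₁ = 0.633 × 684.1 → ξ₁ = 216.5 mol.
Yield of Q: 2ξ₂ / 684.1 = 0.219 → ξ₂ = 74.91 mol.
Outlet amounts (n = n₀ + Σ ν·ξ):
  U: 684.1 − 2(216.5) = 251.1
  R: 0 + 1(216.5) − 1(74.91) = 141.6
  Q: 0 + 2(74.91) = 149.8

142 mol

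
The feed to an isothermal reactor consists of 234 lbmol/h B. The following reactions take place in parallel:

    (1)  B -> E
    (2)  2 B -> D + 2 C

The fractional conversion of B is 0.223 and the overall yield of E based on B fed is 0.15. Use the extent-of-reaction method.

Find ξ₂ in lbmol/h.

ξ₂ = 8.54 lbmol/h

Yield of E: 1ξ₁ / 234 = 0.15 → ξ₁ = 35.1 lbmol/h.
Conversion of B: 1ξ₁ + 2ξ₂ = 0.223 × 234 = 52.18 → ξ₂ = 8.541 lbmol/h.
Outlet amounts (n = n₀ + Σ ν·ξ):
  B: 234 − 1(35.1) − 2(8.541) = 181.8
  E: 0 + 1(35.1) = 35.1
  D: 0 + 1(8.541) = 8.541
  C: 0 + 2(8.541) = 17.08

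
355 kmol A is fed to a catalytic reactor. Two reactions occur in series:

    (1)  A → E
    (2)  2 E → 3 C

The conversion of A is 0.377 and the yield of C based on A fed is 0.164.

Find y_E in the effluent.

0.254

Conversion of A: A consumed = 1ξ₁ = 0.377 × 355 → ξ₁ = 133.8 kmol.
Yield of C: 3ξ₂ / 355 = 0.164 → ξ₂ = 19.41 kmol.
Outlet amounts (n = n₀ + Σ ν·ξ):
  A: 355 − 1(133.8) = 221.2
  E: 0 + 1(133.8) − 2(19.41) = 95.02
  C: 0 + 3(19.41) = 58.22
Total out = 374.4 kmol; y_E = 95.02 / 374.4 = 0.2538.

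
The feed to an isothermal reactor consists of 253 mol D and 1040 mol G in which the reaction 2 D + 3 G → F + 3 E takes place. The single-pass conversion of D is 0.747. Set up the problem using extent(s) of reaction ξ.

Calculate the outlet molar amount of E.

283 mol

D reacted = 0.747 × 253 = 189 mol; ν_D = −2, so ξ = 189/2 = 94.5 mol.
Outlet amounts (n = n₀ + ν ξ):
  D: 253 − 2(94.5) = 64.01
  G: 1040 − 3(94.5) = 756.5
  F: 0 + 1(94.5) = 94.5
  E: 0 + 3(94.5) = 283.5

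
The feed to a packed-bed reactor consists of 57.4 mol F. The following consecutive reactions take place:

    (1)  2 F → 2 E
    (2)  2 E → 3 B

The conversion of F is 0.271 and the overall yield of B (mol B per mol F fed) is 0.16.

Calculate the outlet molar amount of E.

Conversion of F: F consumed = 2ξ₁ = 0.271 × 57.4 → ξ₁ = 7.778 mol.
Yield of B: 3ξ₂ / 57.4 = 0.16 → ξ₂ = 3.061 mol.
Outlet amounts (n = n₀ + Σ ν·ξ):
  F: 57.4 − 2(7.778) = 41.84
  E: 0 + 2(7.778) − 2(3.061) = 9.433
  B: 0 + 3(3.061) = 9.184

9.43 mol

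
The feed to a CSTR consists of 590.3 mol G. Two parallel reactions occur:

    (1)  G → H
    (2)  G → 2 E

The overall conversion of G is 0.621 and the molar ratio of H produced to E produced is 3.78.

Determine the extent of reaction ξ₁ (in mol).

ξ₁ = 324 mol

Conversion of G: G consumed = 0.621 × 590.3 = 366.6 mol = 1ξ₁ + 1ξ₂.
Selectivity: 1ξ₁ / (2ξ₂) = 3.78 → ξ₁ = 7.56 ξ₂.
Substitute: (1·7.56 + 1) ξ₂ = 366.6 → ξ₂ = 42.82 mol, ξ₁ = 323.8 mol.
Outlet amounts (n = n₀ + Σ ν·ξ):
  G: 590.3 − 1(323.8) − 1(42.82) = 223.7
  H: 0 + 1(323.8) = 323.8
  E: 0 + 2(42.82) = 85.65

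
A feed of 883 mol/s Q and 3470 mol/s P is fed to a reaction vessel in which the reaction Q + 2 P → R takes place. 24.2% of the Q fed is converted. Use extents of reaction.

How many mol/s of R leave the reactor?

Q reacted = 0.242 × 883 = 213.7 mol/s; ν_Q = −1, so ξ = 213.7/1 = 213.7 mol/s.
Outlet amounts (n = n₀ + ν ξ):
  Q: 883 − 1(213.7) = 669.3
  P: 3470 − 2(213.7) = 3043
  R: 0 + 1(213.7) = 213.7

214 mol/s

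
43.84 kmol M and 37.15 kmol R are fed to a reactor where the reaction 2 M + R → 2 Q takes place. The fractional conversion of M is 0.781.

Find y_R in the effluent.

0.314

M reacted = 0.781 × 43.84 = 34.24 kmol; ν_M = −2, so ξ = 34.24/2 = 17.12 kmol.
Outlet amounts (n = n₀ + ν ξ):
  M: 43.84 − 2(17.12) = 9.601
  R: 37.15 − 1(17.12) = 20.03
  Q: 0 + 2(17.12) = 34.24
Total out = 63.87 kmol; y_R = 20.03 / 63.87 = 0.3136.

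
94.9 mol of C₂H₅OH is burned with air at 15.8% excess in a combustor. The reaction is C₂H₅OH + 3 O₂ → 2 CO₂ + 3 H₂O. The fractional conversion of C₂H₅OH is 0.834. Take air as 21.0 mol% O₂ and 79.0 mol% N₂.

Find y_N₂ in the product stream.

Stoichiometric O₂ = 3 × 94.9 = 284.7 mol; O₂ fed = 284.7 × 1.158 = 329.7 mol.
N₂ fed = 329.7 × 79/21 = 1240 mol.
Fuel reacted = 0.834 × 94.9 → ξ = 79.15 mol.
Outlet (n = n₀ + ν ξ):
  C₂H₅OH: 94.9 − 1(79.15) = 15.75
  O₂: 329.7 − 3(79.15) = 92.24
  N₂: 1240 (inert)
  CO₂: 0 + 2(79.15) = 158.3
  H₂O: 0 + 3(79.15) = 237.4
Total out = 1744 mol; y_N₂ = 1240 / 1744 = 0.7112.

0.711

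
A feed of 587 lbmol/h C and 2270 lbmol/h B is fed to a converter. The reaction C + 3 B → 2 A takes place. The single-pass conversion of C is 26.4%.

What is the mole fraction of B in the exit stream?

C reacted = 0.264 × 587 = 155 lbmol/h; ν_C = −1, so ξ = 155/1 = 155 lbmol/h.
Outlet amounts (n = n₀ + ν ξ):
  C: 587 − 1(155) = 432
  B: 2270 − 3(155) = 1805
  A: 0 + 2(155) = 309.9
Total out = 2547 lbmol/h; y_B = 1805 / 2547 = 0.7087.

0.709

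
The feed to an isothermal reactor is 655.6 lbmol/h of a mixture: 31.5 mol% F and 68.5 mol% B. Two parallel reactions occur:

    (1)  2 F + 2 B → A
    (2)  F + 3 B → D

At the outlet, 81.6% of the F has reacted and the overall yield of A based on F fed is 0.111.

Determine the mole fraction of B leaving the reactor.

Yield of A: 1ξ₁ / 206.5 = 0.111 → ξ₁ = 22.92 lbmol/h.
Conversion of F: 2ξ₁ + 1ξ₂ = 0.816 × 206.5 = 168.5 → ξ₂ = 122.7 lbmol/h.
Outlet amounts (n = n₀ + Σ ν·ξ):
  F: 206.5 − 2(22.92) − 1(122.7) = 38
  B: 449.1 − 2(22.92) − 3(122.7) = 35.23
  A: 0 + 1(22.92) = 22.92
  D: 0 + 1(122.7) = 122.7
Total out = 218.8 lbmol/h; y_B = 35.23 / 218.8 = 0.161.

0.161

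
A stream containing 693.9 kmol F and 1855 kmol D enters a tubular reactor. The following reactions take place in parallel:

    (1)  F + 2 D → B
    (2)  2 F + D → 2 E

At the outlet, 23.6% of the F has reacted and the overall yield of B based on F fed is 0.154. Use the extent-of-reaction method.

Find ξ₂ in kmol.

ξ₂ = 28.4 kmol

Yield of B: 1ξ₁ / 693.9 = 0.154 → ξ₁ = 106.9 kmol.
Conversion of F: 1ξ₁ + 2ξ₂ = 0.236 × 693.9 = 163.8 → ξ₂ = 28.45 kmol.
Outlet amounts (n = n₀ + Σ ν·ξ):
  F: 693.9 − 1(106.9) − 2(28.45) = 530.1
  D: 1855 − 2(106.9) − 1(28.45) = 1613
  B: 0 + 1(106.9) = 106.9
  E: 0 + 2(28.45) = 56.9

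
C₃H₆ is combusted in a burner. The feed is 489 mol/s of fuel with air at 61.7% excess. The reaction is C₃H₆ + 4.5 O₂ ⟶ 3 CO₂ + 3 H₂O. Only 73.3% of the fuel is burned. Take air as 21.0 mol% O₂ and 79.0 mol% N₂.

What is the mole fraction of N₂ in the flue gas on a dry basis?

0.809

Stoichiometric O₂ = 4.5 × 489 = 2200 mol/s; O₂ fed = 2200 × 1.617 = 3558 mol/s.
N₂ fed = 3558 × 79/21 = 13390 mol/s.
Fuel reacted = 0.733 × 489 → ξ = 358.4 mol/s.
Outlet (n = n₀ + ν ξ):
  C₃H₆: 489 − 1(358.4) = 130.6
  O₂: 3558 − 4.5(358.4) = 1945
  N₂: 13390 (inert)
  CO₂: 0 + 3(358.4) = 1075
  H₂O: 0 + 3(358.4) = 1075
Dry total = 16540 mol/s; y_N₂ (dry) = 13390 / 16540 = 0.8094.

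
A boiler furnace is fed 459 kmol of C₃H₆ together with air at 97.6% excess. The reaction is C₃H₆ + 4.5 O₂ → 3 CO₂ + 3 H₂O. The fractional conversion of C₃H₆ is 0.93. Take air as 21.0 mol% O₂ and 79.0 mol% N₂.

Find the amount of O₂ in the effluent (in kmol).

2160 kmol

Stoichiometric O₂ = 4.5 × 459 = 2066 kmol; O₂ fed = 2066 × 1.976 = 4081 kmol.
N₂ fed = 4081 × 79/21 = 15350 kmol.
Fuel reacted = 0.93 × 459 → ξ = 426.9 kmol.
Outlet (n = n₀ + ν ξ):
  C₃H₆: 459 − 1(426.9) = 32.13
  O₂: 4081 − 4.5(426.9) = 2161
  N₂: 15350 (inert)
  CO₂: 0 + 3(426.9) = 1281
  H₂O: 0 + 3(426.9) = 1281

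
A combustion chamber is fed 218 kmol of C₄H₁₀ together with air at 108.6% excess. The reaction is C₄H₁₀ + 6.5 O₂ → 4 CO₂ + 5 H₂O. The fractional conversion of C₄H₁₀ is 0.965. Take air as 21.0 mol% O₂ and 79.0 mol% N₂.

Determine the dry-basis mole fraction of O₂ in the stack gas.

0.117

Stoichiometric O₂ = 6.5 × 218 = 1417 kmol; O₂ fed = 1417 × 2.086 = 2956 kmol.
N₂ fed = 2956 × 79/21 = 11120 kmol.
Fuel reacted = 0.965 × 218 → ξ = 210.4 kmol.
Outlet (n = n₀ + ν ξ):
  C₄H₁₀: 218 − 1(210.4) = 7.63
  O₂: 2956 − 6.5(210.4) = 1588
  N₂: 11120 (inert)
  CO₂: 0 + 4(210.4) = 841.5
  H₂O: 0 + 5(210.4) = 1052
Dry total = 13560 kmol; y_O₂ (dry) = 1588 / 13560 = 0.1172.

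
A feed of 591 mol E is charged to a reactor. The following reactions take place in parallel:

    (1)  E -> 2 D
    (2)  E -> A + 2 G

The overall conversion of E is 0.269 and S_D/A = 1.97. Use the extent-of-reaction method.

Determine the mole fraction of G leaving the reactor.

Conversion of E: E consumed = 0.269 × 591 = 159 mol = 1ξ₁ + 1ξ₂.
Selectivity: 2ξ₁ / (1ξ₂) = 1.97 → ξ₁ = 0.985 ξ₂.
Substitute: (1·0.985 + 1) ξ₂ = 159 → ξ₂ = 80.09 mol, ξ₁ = 78.89 mol.
Outlet amounts (n = n₀ + Σ ν·ξ):
  E: 591 − 1(78.89) − 1(80.09) = 432
  D: 0 + 2(78.89) = 157.8
  A: 0 + 1(80.09) = 80.09
  G: 0 + 2(80.09) = 160.2
Total out = 830.1 mol; y_G = 160.2 / 830.1 = 0.193.

0.193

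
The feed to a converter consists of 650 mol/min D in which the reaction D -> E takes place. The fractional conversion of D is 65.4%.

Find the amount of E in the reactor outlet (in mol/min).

D reacted = 0.654 × 650 = 425.1 mol/min; ν_D = −1, so ξ = 425.1/1 = 425.1 mol/min.
Outlet amounts (n = n₀ + ν ξ):
  D: 650 − 1(425.1) = 224.9
  E: 0 + 1(425.1) = 425.1

425 mol/min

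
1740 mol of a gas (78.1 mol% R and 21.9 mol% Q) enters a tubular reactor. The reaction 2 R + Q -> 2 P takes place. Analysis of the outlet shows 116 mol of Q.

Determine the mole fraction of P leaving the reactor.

0.359

For Q: n = n₀ − 1ξ → 116 = 381.1 − 1ξ, giving ξ = 265.1 mol.
Outlet amounts (n = n₀ + ν ξ):
  R: 1359 − 2(265.1) = 828.8
  Q: 381.1 − 1(265.1) = 116
  P: 0 + 2(265.1) = 530.1
Total out = 1475 mol; y_P = 530.1 / 1475 = 0.3594.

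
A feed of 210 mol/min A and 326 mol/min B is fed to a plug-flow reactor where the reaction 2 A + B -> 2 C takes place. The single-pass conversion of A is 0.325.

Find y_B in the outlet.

A reacted = 0.325 × 210 = 68.25 mol/min; ν_A = −2, so ξ = 68.25/2 = 34.12 mol/min.
Outlet amounts (n = n₀ + ν ξ):
  A: 210 − 2(34.12) = 141.8
  B: 326 − 1(34.12) = 291.9
  C: 0 + 2(34.12) = 68.25
Total out = 501.9 mol/min; y_B = 291.9 / 501.9 = 0.5816.

0.582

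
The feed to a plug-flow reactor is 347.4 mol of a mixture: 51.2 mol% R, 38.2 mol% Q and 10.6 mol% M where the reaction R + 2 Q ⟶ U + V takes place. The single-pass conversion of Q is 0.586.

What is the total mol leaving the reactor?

309 mol

Q reacted = 0.586 × 132.7 = 77.77 mol; ν_Q = −2, so ξ = 77.77/2 = 38.88 mol.
Outlet amounts (n = n₀ + ν ξ):
  R: 177.9 − 1(38.88) = 139
  Q: 132.7 − 2(38.88) = 54.94
  U: 0 + 1(38.88) = 38.88
  V: 0 + 1(38.88) = 38.88
  M: 36.82 (inert)
Total out = 139 + 54.94 + 38.88 + 38.88 + 36.82 = 308.5 mol.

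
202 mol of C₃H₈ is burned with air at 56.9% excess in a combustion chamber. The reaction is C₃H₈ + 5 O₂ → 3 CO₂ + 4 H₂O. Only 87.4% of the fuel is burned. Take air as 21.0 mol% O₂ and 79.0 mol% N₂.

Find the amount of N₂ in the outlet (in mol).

5960 mol

Stoichiometric O₂ = 5 × 202 = 1010 mol; O₂ fed = 1010 × 1.569 = 1585 mol.
N₂ fed = 1585 × 79/21 = 5961 mol.
Fuel reacted = 0.874 × 202 → ξ = 176.5 mol.
Outlet (n = n₀ + ν ξ):
  C₃H₈: 202 − 1(176.5) = 25.45
  O₂: 1585 − 5(176.5) = 702
  N₂: 5961 (inert)
  CO₂: 0 + 3(176.5) = 529.6
  H₂O: 0 + 4(176.5) = 706.2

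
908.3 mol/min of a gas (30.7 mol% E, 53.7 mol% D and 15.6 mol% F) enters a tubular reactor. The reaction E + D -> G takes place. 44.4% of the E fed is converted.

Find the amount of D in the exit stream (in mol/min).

E reacted = 0.444 × 278.8 = 123.8 mol/min; ν_E = −1, so ξ = 123.8/1 = 123.8 mol/min.
Outlet amounts (n = n₀ + ν ξ):
  E: 278.8 − 1(123.8) = 155
  D: 487.8 − 1(123.8) = 363.9
  G: 0 + 1(123.8) = 123.8
  F: 141.7 (inert)

364 mol/min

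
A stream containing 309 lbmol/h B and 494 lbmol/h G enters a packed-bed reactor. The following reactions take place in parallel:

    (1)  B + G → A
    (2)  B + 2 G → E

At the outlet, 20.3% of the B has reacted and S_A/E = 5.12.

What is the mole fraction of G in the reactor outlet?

Conversion of B: B consumed = 0.203 × 309 = 62.73 lbmol/h = 1ξ₁ + 1ξ₂.
Selectivity: 1ξ₁ / (1ξ₂) = 5.12 → ξ₁ = 5.12 ξ₂.
Substitute: (1·5.12 + 1) ξ₂ = 62.73 → ξ₂ = 10.25 lbmol/h, ξ₁ = 52.48 lbmol/h.
Outlet amounts (n = n₀ + Σ ν·ξ):
  B: 309 − 1(52.48) − 1(10.25) = 246.3
  G: 494 − 1(52.48) − 2(10.25) = 421
  A: 0 + 1(52.48) = 52.48
  E: 0 + 1(10.25) = 10.25
Total out = 730 lbmol/h; y_G = 421 / 730 = 0.5767.

0.577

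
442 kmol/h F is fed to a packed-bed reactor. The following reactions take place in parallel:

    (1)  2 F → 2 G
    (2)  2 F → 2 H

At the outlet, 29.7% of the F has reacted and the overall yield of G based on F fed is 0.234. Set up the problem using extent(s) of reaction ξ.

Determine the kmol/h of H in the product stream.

27.8 kmol/h

Yield of G: 2ξ₁ / 442 = 0.234 → ξ₁ = 51.71 kmol/h.
Conversion of F: 2ξ₁ + 2ξ₂ = 0.297 × 442 = 131.3 → ξ₂ = 13.92 kmol/h.
Outlet amounts (n = n₀ + Σ ν·ξ):
  F: 442 − 2(51.71) − 2(13.92) = 310.7
  G: 0 + 2(51.71) = 103.4
  H: 0 + 2(13.92) = 27.85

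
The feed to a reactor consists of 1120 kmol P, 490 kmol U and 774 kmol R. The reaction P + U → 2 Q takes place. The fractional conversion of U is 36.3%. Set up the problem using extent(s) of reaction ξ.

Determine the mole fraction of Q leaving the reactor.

U reacted = 0.363 × 490 = 177.9 kmol; ν_U = −1, so ξ = 177.9/1 = 177.9 kmol.
Outlet amounts (n = n₀ + ν ξ):
  P: 1120 − 1(177.9) = 942.1
  U: 490 − 1(177.9) = 312.1
  Q: 0 + 2(177.9) = 355.7
  R: 774 (inert)
Total out = 2384 kmol; y_Q = 355.7 / 2384 = 0.1492.

0.149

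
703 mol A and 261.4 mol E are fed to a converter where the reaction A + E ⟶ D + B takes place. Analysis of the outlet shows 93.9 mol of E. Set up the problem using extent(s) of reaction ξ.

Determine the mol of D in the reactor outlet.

For E: n = n₀ − 1ξ → 93.9 = 261.4 − 1ξ, giving ξ = 167.5 mol.
Outlet amounts (n = n₀ + ν ξ):
  A: 703 − 1(167.5) = 535.5
  E: 261.4 − 1(167.5) = 93.9
  D: 0 + 1(167.5) = 167.5
  B: 0 + 1(167.5) = 167.5

167 mol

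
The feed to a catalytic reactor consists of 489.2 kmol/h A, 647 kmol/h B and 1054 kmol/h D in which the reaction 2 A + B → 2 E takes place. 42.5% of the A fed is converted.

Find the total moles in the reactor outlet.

A reacted = 0.425 × 489.2 = 207.9 kmol/h; ν_A = −2, so ξ = 207.9/2 = 104 kmol/h.
Outlet amounts (n = n₀ + ν ξ):
  A: 489.2 − 2(104) = 281.3
  B: 647 − 1(104) = 543
  E: 0 + 2(104) = 207.9
  D: 1054 (inert)
Total out = 281.3 + 543 + 207.9 + 1054 = 2086 kmol/h.

2090 kmol/h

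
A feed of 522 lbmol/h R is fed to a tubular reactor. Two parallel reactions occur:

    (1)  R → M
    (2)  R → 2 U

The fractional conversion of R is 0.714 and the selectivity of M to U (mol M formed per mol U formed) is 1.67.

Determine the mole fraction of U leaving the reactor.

0.283

Conversion of R: R consumed = 0.714 × 522 = 372.7 lbmol/h = 1ξ₁ + 1ξ₂.
Selectivity: 1ξ₁ / (2ξ₂) = 1.67 → ξ₁ = 3.34 ξ₂.
Substitute: (1·3.34 + 1) ξ₂ = 372.7 → ξ₂ = 85.88 lbmol/h, ξ₁ = 286.8 lbmol/h.
Outlet amounts (n = n₀ + Σ ν·ξ):
  R: 522 − 1(286.8) − 1(85.88) = 149.3
  M: 0 + 1(286.8) = 286.8
  U: 0 + 2(85.88) = 171.8
Total out = 607.9 lbmol/h; y_U = 171.8 / 607.9 = 0.2825.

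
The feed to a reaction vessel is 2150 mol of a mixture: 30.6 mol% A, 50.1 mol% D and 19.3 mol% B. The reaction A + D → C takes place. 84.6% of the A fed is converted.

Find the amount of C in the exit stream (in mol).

557 mol

A reacted = 0.846 × 657.9 = 556.6 mol; ν_A = −1, so ξ = 556.6/1 = 556.6 mol.
Outlet amounts (n = n₀ + ν ξ):
  A: 657.9 − 1(556.6) = 101.3
  D: 1077 − 1(556.6) = 520.6
  C: 0 + 1(556.6) = 556.6
  B: 414.9 (inert)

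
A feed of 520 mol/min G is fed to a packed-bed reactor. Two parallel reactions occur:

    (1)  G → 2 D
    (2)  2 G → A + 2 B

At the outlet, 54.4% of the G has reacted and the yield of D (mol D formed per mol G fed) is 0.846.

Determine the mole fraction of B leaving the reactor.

0.0816

Yield of D: 2ξ₁ / 520 = 0.846 → ξ₁ = 220 mol/min.
Conversion of G: 1ξ₁ + 2ξ₂ = 0.544 × 520 = 282.9 → ξ₂ = 31.46 mol/min.
Outlet amounts (n = n₀ + Σ ν·ξ):
  G: 520 − 1(220) − 2(31.46) = 237.1
  D: 0 + 2(220) = 439.9
  A: 0 + 1(31.46) = 31.46
  B: 0 + 2(31.46) = 62.92
Total out = 771.4 mol/min; y_B = 62.92 / 771.4 = 0.08156.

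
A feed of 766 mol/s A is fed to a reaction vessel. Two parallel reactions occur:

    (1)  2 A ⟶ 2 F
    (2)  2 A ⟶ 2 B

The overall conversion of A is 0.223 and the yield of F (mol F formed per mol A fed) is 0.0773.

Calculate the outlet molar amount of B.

112 mol/s

Yield of F: 2ξ₁ / 766 = 0.0773 → ξ₁ = 29.61 mol/s.
Conversion of A: 2ξ₁ + 2ξ₂ = 0.223 × 766 = 170.8 → ξ₂ = 55.8 mol/s.
Outlet amounts (n = n₀ + Σ ν·ξ):
  A: 766 − 2(29.61) − 2(55.8) = 595.2
  F: 0 + 2(29.61) = 59.21
  B: 0 + 2(55.8) = 111.6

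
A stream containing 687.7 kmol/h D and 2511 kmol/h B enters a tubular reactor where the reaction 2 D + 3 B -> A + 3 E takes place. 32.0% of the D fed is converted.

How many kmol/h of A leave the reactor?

D reacted = 0.32 × 687.7 = 220.1 kmol/h; ν_D = −2, so ξ = 220.1/2 = 110 kmol/h.
Outlet amounts (n = n₀ + ν ξ):
  D: 687.7 − 2(110) = 467.6
  B: 2511 − 3(110) = 2181
  A: 0 + 1(110) = 110
  E: 0 + 3(110) = 330.1

110 kmol/h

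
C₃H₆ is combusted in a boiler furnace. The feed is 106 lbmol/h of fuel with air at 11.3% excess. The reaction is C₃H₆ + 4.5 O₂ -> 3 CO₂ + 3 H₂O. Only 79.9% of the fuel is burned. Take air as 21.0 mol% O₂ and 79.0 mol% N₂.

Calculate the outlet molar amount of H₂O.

Stoichiometric O₂ = 4.5 × 106 = 477 lbmol/h; O₂ fed = 477 × 1.113 = 530.9 lbmol/h.
N₂ fed = 530.9 × 79/21 = 1997 lbmol/h.
Fuel reacted = 0.799 × 106 → ξ = 84.69 lbmol/h.
Outlet (n = n₀ + ν ξ):
  C₃H₆: 106 − 1(84.69) = 21.31
  O₂: 530.9 − 4.5(84.69) = 149.8
  N₂: 1997 (inert)
  CO₂: 0 + 3(84.69) = 254.1
  H₂O: 0 + 3(84.69) = 254.1

254 lbmol/h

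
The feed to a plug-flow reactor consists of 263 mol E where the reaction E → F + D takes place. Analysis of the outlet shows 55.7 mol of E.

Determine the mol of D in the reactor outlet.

207 mol

For E: n = n₀ − 1ξ → 55.7 = 263 − 1ξ, giving ξ = 207.3 mol.
Outlet amounts (n = n₀ + ν ξ):
  E: 263 − 1(207.3) = 55.7
  F: 0 + 1(207.3) = 207.3
  D: 0 + 1(207.3) = 207.3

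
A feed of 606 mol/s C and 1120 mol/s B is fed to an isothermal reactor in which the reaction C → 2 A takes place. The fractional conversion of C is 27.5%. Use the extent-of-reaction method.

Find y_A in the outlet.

0.176

C reacted = 0.275 × 606 = 166.7 mol/s; ν_C = −1, so ξ = 166.7/1 = 166.7 mol/s.
Outlet amounts (n = n₀ + ν ξ):
  C: 606 − 1(166.7) = 439.4
  A: 0 + 2(166.7) = 333.3
  B: 1120 (inert)
Total out = 1893 mol/s; y_A = 333.3 / 1893 = 0.1761.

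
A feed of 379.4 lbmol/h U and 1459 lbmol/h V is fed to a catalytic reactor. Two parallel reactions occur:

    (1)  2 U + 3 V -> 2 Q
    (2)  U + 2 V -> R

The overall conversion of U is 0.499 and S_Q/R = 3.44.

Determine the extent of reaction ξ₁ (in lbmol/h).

Conversion of U: U consumed = 0.499 × 379.4 = 189.3 lbmol/h = 2ξ₁ + 1ξ₂.
Selectivity: 2ξ₁ / (1ξ₂) = 3.44 → ξ₁ = 1.72 ξ₂.
Substitute: (2·1.72 + 1) ξ₂ = 189.3 → ξ₂ = 42.64 lbmol/h, ξ₁ = 73.34 lbmol/h.
Outlet amounts (n = n₀ + Σ ν·ξ):
  U: 379.4 − 2(73.34) − 1(42.64) = 190.1
  V: 1459 − 3(73.34) − 2(42.64) = 1154
  Q: 0 + 2(73.34) = 146.7
  R: 0 + 1(42.64) = 42.64

ξ₁ = 73.3 lbmol/h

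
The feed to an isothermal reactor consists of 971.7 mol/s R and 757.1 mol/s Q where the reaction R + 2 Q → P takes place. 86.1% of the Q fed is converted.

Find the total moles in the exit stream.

Q reacted = 0.861 × 757.1 = 651.9 mol/s; ν_Q = −2, so ξ = 651.9/2 = 325.9 mol/s.
Outlet amounts (n = n₀ + ν ξ):
  R: 971.7 − 1(325.9) = 645.8
  Q: 757.1 − 2(325.9) = 105.2
  P: 0 + 1(325.9) = 325.9
Total out = 645.8 + 105.2 + 325.9 = 1077 mol/s.

1080 mol/s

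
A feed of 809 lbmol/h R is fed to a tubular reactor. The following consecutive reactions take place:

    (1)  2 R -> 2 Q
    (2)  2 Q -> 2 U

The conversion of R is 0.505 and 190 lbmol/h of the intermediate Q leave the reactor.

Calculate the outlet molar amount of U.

219 lbmol/h

Conversion of R: R consumed = 2ξ₁ = 0.505 × 809 → ξ₁ = 204.3 lbmol/h.
Q balance: n_Q = 0 + 2ξ₁ − 2ξ₂ = 190 → ξ₂ = (2·204.3 − 190)/2 = 109.3 lbmol/h.
Outlet amounts (n = n₀ + Σ ν·ξ):
  R: 809 − 2(204.3) = 400.5
  Q: 0 + 2(204.3) − 2(109.3) = 190
  U: 0 + 2(109.3) = 218.5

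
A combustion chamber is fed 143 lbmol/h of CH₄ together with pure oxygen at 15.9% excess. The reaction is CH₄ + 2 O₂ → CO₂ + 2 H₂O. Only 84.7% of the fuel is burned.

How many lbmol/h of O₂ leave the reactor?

Stoichiometric O₂ = 2 × 143 = 286 lbmol/h; O₂ fed = 286 × 1.159 = 331.5 lbmol/h.
Fuel reacted = 0.847 × 143 → ξ = 121.1 lbmol/h.
Outlet (n = n₀ + ν ξ):
  CH₄: 143 − 1(121.1) = 21.88
  O₂: 331.5 − 2(121.1) = 89.23
  CO₂: 0 + 1(121.1) = 121.1
  H₂O: 0 + 2(121.1) = 242.2

89.2 lbmol/h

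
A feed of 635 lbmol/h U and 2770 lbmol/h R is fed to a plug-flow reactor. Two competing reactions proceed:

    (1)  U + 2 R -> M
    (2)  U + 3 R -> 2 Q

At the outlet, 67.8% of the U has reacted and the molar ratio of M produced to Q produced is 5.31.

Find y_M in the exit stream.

0.155

Conversion of U: U consumed = 0.678 × 635 = 430.5 lbmol/h = 1ξ₁ + 1ξ₂.
Selectivity: 1ξ₁ / (2ξ₂) = 5.31 → ξ₁ = 10.62 ξ₂.
Substitute: (1·10.62 + 1) ξ₂ = 430.5 → ξ₂ = 37.05 lbmol/h, ξ₁ = 393.5 lbmol/h.
Outlet amounts (n = n₀ + Σ ν·ξ):
  U: 635 − 1(393.5) − 1(37.05) = 204.5
  R: 2770 − 2(393.5) − 3(37.05) = 1872
  M: 0 + 1(393.5) = 393.5
  Q: 0 + 2(37.05) = 74.1
Total out = 2544 lbmol/h; y_M = 393.5 / 2544 = 0.1547.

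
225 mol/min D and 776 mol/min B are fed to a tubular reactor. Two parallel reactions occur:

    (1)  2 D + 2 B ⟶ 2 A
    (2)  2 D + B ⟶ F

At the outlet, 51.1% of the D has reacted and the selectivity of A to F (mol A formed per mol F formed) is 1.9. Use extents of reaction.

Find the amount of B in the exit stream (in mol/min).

Conversion of D: D consumed = 0.511 × 225 = 115 mol/min = 2ξ₁ + 2ξ₂.
Selectivity: 2ξ₁ / (1ξ₂) = 1.9 → ξ₁ = 0.95 ξ₂.
Substitute: (2·0.95 + 2) ξ₂ = 115 → ξ₂ = 29.48 mol/min, ξ₁ = 28.01 mol/min.
Outlet amounts (n = n₀ + Σ ν·ξ):
  D: 225 − 2(28.01) − 2(29.48) = 110
  B: 776 − 2(28.01) − 1(29.48) = 690.5
  A: 0 + 2(28.01) = 56.01
  F: 0 + 1(29.48) = 29.48

691 mol/min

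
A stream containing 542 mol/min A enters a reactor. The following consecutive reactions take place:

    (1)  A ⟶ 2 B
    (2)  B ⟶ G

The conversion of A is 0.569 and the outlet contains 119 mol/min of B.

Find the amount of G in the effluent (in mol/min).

498 mol/min

Conversion of A: A consumed = 1ξ₁ = 0.569 × 542 → ξ₁ = 308.4 mol/min.
B balance: n_B = 0 + 2ξ₁ − 1ξ₂ = 119 → ξ₂ = (2·308.4 − 119)/1 = 497.8 mol/min.
Outlet amounts (n = n₀ + Σ ν·ξ):
  A: 542 − 1(308.4) = 233.6
  B: 0 + 2(308.4) − 1(497.8) = 119
  G: 0 + 1(497.8) = 497.8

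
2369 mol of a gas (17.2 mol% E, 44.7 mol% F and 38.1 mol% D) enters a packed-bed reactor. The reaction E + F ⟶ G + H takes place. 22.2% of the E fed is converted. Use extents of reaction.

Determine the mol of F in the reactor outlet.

E reacted = 0.222 × 407.5 = 90.46 mol; ν_E = −1, so ξ = 90.46/1 = 90.46 mol.
Outlet amounts (n = n₀ + ν ξ):
  E: 407.5 − 1(90.46) = 317
  F: 1059 − 1(90.46) = 968.5
  G: 0 + 1(90.46) = 90.46
  H: 0 + 1(90.46) = 90.46
  D: 902.6 (inert)

968 mol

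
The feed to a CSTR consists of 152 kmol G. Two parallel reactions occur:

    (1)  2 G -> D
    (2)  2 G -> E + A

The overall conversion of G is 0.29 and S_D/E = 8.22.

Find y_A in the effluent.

0.0181

Conversion of G: G consumed = 0.29 × 152 = 44.08 kmol = 2ξ₁ + 2ξ₂.
Selectivity: 1ξ₁ / (1ξ₂) = 8.22 → ξ₁ = 8.22 ξ₂.
Substitute: (2·8.22 + 2) ξ₂ = 44.08 → ξ₂ = 2.39 kmol, ξ₁ = 19.65 kmol.
Outlet amounts (n = n₀ + Σ ν·ξ):
  G: 152 − 2(19.65) − 2(2.39) = 107.9
  D: 0 + 1(19.65) = 19.65
  E: 0 + 1(2.39) = 2.39
  A: 0 + 1(2.39) = 2.39
Total out = 132.4 kmol; y_A = 2.39 / 132.4 = 0.01806.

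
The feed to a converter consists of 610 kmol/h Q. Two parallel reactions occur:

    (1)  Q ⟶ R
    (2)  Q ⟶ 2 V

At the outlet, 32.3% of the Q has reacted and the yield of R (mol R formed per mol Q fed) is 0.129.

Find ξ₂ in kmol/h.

Yield of R: 1ξ₁ / 610 = 0.129 → ξ₁ = 78.69 kmol/h.
Conversion of Q: 1ξ₁ + 1ξ₂ = 0.323 × 610 = 197 → ξ₂ = 118.3 kmol/h.
Outlet amounts (n = n₀ + Σ ν·ξ):
  Q: 610 − 1(78.69) − 1(118.3) = 413
  R: 0 + 1(78.69) = 78.69
  V: 0 + 2(118.3) = 236.7

ξ₂ = 118 kmol/h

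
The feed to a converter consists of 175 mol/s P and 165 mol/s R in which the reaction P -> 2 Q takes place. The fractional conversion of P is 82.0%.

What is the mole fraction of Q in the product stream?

0.594

P reacted = 0.82 × 175 = 143.5 mol/s; ν_P = −1, so ξ = 143.5/1 = 143.5 mol/s.
Outlet amounts (n = n₀ + ν ξ):
  P: 175 − 1(143.5) = 31.5
  Q: 0 + 2(143.5) = 287
  R: 165 (inert)
Total out = 483.5 mol/s; y_Q = 287 / 483.5 = 0.5936.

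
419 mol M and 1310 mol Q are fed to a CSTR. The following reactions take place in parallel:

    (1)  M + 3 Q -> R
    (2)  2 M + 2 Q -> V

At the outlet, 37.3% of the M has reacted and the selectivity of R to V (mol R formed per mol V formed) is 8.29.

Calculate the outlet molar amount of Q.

902 mol

Conversion of M: M consumed = 0.373 × 419 = 156.3 mol = 1ξ₁ + 2ξ₂.
Selectivity: 1ξ₁ / (1ξ₂) = 8.29 → ξ₁ = 8.29 ξ₂.
Substitute: (1·8.29 + 2) ξ₂ = 156.3 → ξ₂ = 15.19 mol, ξ₁ = 125.9 mol.
Outlet amounts (n = n₀ + Σ ν·ξ):
  M: 419 − 1(125.9) − 2(15.19) = 262.7
  Q: 1310 − 3(125.9) − 2(15.19) = 901.9
  R: 0 + 1(125.9) = 125.9
  V: 0 + 1(15.19) = 15.19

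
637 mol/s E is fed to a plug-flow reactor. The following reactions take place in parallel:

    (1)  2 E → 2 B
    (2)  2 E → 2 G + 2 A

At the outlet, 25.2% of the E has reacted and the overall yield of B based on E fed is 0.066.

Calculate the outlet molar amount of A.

118 mol/s

Yield of B: 2ξ₁ / 637 = 0.066 → ξ₁ = 21.02 mol/s.
Conversion of E: 2ξ₁ + 2ξ₂ = 0.252 × 637 = 160.5 → ξ₂ = 59.24 mol/s.
Outlet amounts (n = n₀ + Σ ν·ξ):
  E: 637 − 2(21.02) − 2(59.24) = 476.5
  B: 0 + 2(21.02) = 42.04
  G: 0 + 2(59.24) = 118.5
  A: 0 + 2(59.24) = 118.5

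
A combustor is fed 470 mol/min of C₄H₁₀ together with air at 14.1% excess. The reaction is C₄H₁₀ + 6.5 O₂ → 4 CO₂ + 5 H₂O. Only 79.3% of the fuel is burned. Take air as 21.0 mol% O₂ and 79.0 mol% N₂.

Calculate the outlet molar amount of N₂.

Stoichiometric O₂ = 6.5 × 470 = 3055 mol/min; O₂ fed = 3055 × 1.141 = 3486 mol/min.
N₂ fed = 3486 × 79/21 = 13110 mol/min.
Fuel reacted = 0.793 × 470 → ξ = 372.7 mol/min.
Outlet (n = n₀ + ν ξ):
  C₄H₁₀: 470 − 1(372.7) = 97.29
  O₂: 3486 − 6.5(372.7) = 1063
  N₂: 13110 (inert)
  CO₂: 0 + 4(372.7) = 1491
  H₂O: 0 + 5(372.7) = 1864

13100 mol/min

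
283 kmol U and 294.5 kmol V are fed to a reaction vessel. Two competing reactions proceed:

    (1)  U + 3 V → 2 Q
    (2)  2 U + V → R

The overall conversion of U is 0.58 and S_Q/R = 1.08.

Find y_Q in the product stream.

0.184

Conversion of U: U consumed = 0.58 × 283 = 164.1 kmol = 1ξ₁ + 2ξ₂.
Selectivity: 2ξ₁ / (1ξ₂) = 1.08 → ξ₁ = 0.54 ξ₂.
Substitute: (1·0.54 + 2) ξ₂ = 164.1 → ξ₂ = 64.62 kmol, ξ₁ = 34.9 kmol.
Outlet amounts (n = n₀ + Σ ν·ξ):
  U: 283 − 1(34.9) − 2(64.62) = 118.9
  V: 294.5 − 3(34.9) − 1(64.62) = 125.2
  Q: 0 + 2(34.9) = 69.79
  R: 0 + 1(64.62) = 64.62
Total out = 378.5 kmol; y_Q = 69.79 / 378.5 = 0.1844.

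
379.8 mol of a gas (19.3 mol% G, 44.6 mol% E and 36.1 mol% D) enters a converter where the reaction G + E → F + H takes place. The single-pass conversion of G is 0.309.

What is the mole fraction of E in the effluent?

0.386

G reacted = 0.309 × 73.3 = 22.65 mol; ν_G = −1, so ξ = 22.65/1 = 22.65 mol.
Outlet amounts (n = n₀ + ν ξ):
  G: 73.3 − 1(22.65) = 50.65
  E: 169.4 − 1(22.65) = 146.7
  F: 0 + 1(22.65) = 22.65
  H: 0 + 1(22.65) = 22.65
  D: 137.1 (inert)
Total out = 379.8 mol; y_E = 146.7 / 379.8 = 0.3864.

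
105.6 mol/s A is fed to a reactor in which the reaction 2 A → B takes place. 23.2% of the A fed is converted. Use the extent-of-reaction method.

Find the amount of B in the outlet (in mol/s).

12.2 mol/s

A reacted = 0.232 × 105.6 = 24.5 mol/s; ν_A = −2, so ξ = 24.5/2 = 12.25 mol/s.
Outlet amounts (n = n₀ + ν ξ):
  A: 105.6 − 2(12.25) = 81.1
  B: 0 + 1(12.25) = 12.25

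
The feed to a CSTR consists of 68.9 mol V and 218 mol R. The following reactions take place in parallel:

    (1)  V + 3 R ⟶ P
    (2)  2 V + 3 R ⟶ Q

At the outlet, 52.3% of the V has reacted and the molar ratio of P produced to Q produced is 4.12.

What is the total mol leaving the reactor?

191 mol

Conversion of V: V consumed = 0.523 × 68.9 = 36.03 mol = 1ξ₁ + 2ξ₂.
Selectivity: 1ξ₁ / (1ξ₂) = 4.12 → ξ₁ = 4.12 ξ₂.
Substitute: (1·4.12 + 2) ξ₂ = 36.03 → ξ₂ = 5.888 mol, ξ₁ = 24.26 mol.
Outlet amounts (n = n₀ + Σ ν·ξ):
  V: 68.9 − 1(24.26) − 2(5.888) = 32.87
  R: 218 − 3(24.26) − 3(5.888) = 127.6
  P: 0 + 1(24.26) = 24.26
  Q: 0 + 1(5.888) = 5.888
Total out = 32.87 + 127.6 + 24.26 + 5.888 = 190.6 mol.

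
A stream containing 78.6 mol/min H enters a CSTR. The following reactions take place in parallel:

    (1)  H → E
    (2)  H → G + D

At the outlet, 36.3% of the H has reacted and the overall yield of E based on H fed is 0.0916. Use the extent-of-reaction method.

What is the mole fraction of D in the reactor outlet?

0.213

Yield of E: 1ξ₁ / 78.6 = 0.0916 → ξ₁ = 7.2 mol/min.
Conversion of H: 1ξ₁ + 1ξ₂ = 0.363 × 78.6 = 28.53 → ξ₂ = 21.33 mol/min.
Outlet amounts (n = n₀ + Σ ν·ξ):
  H: 78.6 − 1(7.2) − 1(21.33) = 50.07
  E: 0 + 1(7.2) = 7.2
  G: 0 + 1(21.33) = 21.33
  D: 0 + 1(21.33) = 21.33
Total out = 99.93 mol/min; y_D = 21.33 / 99.93 = 0.2135.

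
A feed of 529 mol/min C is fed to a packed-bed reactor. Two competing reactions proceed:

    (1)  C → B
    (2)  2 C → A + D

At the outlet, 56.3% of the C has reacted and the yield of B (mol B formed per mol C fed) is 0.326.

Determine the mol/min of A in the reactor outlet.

Yield of B: 1ξ₁ / 529 = 0.326 → ξ₁ = 172.5 mol/min.
Conversion of C: 1ξ₁ + 2ξ₂ = 0.563 × 529 = 297.8 → ξ₂ = 62.69 mol/min.
Outlet amounts (n = n₀ + Σ ν·ξ):
  C: 529 − 1(172.5) − 2(62.69) = 231.2
  B: 0 + 1(172.5) = 172.5
  A: 0 + 1(62.69) = 62.69
  D: 0 + 1(62.69) = 62.69

62.7 mol/min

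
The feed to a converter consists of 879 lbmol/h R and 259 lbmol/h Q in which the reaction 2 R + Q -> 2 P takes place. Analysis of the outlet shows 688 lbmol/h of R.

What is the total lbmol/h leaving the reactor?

For R: n = n₀ − 2ξ → 688 = 879 − 2ξ, giving ξ = 95.5 lbmol/h.
Outlet amounts (n = n₀ + ν ξ):
  R: 879 − 2(95.5) = 688
  Q: 259 − 1(95.5) = 163.5
  P: 0 + 2(95.5) = 191
Total out = 688 + 163.5 + 191 = 1042 lbmol/h.

1040 lbmol/h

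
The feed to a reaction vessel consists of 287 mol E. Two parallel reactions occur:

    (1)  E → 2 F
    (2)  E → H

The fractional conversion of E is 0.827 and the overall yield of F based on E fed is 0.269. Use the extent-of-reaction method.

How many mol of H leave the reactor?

199 mol

Yield of F: 2ξ₁ / 287 = 0.269 → ξ₁ = 38.6 mol.
Conversion of E: 1ξ₁ + 1ξ₂ = 0.827 × 287 = 237.3 → ξ₂ = 198.7 mol.
Outlet amounts (n = n₀ + Σ ν·ξ):
  E: 287 − 1(38.6) − 1(198.7) = 49.65
  F: 0 + 2(38.6) = 77.2
  H: 0 + 1(198.7) = 198.7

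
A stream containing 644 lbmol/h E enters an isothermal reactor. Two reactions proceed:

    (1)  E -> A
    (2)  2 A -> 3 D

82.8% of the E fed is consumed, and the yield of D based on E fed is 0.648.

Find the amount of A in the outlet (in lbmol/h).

Conversion of E: E consumed = 1ξ₁ = 0.828 × 644 → ξ₁ = 533.2 lbmol/h.
Yield of D: 3ξ₂ / 644 = 0.648 → ξ₂ = 139.1 lbmol/h.
Outlet amounts (n = n₀ + Σ ν·ξ):
  E: 644 − 1(533.2) = 110.8
  A: 0 + 1(533.2) − 2(139.1) = 255
  D: 0 + 3(139.1) = 417.3

255 lbmol/h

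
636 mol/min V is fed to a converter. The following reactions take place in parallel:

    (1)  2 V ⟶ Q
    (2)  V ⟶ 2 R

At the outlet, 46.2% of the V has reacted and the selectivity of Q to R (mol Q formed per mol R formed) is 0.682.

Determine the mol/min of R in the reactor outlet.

158 mol/min

Conversion of V: V consumed = 0.462 × 636 = 293.8 mol/min = 2ξ₁ + 1ξ₂.
Selectivity: 1ξ₁ / (2ξ₂) = 0.682 → ξ₁ = 1.364 ξ₂.
Substitute: (2·1.364 + 1) ξ₂ = 293.8 → ξ₂ = 78.82 mol/min, ξ₁ = 107.5 mol/min.
Outlet amounts (n = n₀ + Σ ν·ξ):
  V: 636 − 2(107.5) − 1(78.82) = 342.2
  Q: 0 + 1(107.5) = 107.5
  R: 0 + 2(78.82) = 157.6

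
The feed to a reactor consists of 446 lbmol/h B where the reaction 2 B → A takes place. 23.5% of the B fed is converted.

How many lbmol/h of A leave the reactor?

B reacted = 0.235 × 446 = 104.8 lbmol/h; ν_B = −2, so ξ = 104.8/2 = 52.4 lbmol/h.
Outlet amounts (n = n₀ + ν ξ):
  B: 446 − 2(52.4) = 341.2
  A: 0 + 1(52.4) = 52.4

52.4 lbmol/h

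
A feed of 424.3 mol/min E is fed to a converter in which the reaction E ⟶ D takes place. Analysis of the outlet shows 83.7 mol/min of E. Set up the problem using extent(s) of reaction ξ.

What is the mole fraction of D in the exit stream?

For E: n = n₀ − 1ξ → 83.7 = 424.3 − 1ξ, giving ξ = 340.6 mol/min.
Outlet amounts (n = n₀ + ν ξ):
  E: 424.3 − 1(340.6) = 83.7
  D: 0 + 1(340.6) = 340.6
Total out = 424.3 mol/min; y_D = 340.6 / 424.3 = 0.8027.

0.803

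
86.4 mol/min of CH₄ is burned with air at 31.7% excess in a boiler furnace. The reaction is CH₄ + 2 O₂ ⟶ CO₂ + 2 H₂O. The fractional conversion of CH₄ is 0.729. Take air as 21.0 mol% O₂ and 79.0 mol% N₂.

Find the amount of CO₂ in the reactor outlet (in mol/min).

Stoichiometric O₂ = 2 × 86.4 = 172.8 mol/min; O₂ fed = 172.8 × 1.317 = 227.6 mol/min.
N₂ fed = 227.6 × 79/21 = 856.1 mol/min.
Fuel reacted = 0.729 × 86.4 → ξ = 62.99 mol/min.
Outlet (n = n₀ + ν ξ):
  CH₄: 86.4 − 1(62.99) = 23.41
  O₂: 227.6 − 2(62.99) = 101.6
  N₂: 856.1 (inert)
  CO₂: 0 + 1(62.99) = 62.99
  H₂O: 0 + 2(62.99) = 126

63 mol/min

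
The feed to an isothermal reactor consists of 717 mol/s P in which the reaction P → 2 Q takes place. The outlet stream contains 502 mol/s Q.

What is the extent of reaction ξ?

For Q: n = n₀ + 2ξ → 502 = 0 + 2ξ, giving ξ = 251 mol/s.
Outlet amounts (n = n₀ + ν ξ):
  P: 717 − 1(251) = 466
  Q: 0 + 2(251) = 502

ξ = 251 mol/s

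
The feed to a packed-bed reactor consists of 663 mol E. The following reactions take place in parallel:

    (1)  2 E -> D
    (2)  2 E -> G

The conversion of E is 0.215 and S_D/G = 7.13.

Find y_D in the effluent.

0.106

Conversion of E: E consumed = 0.215 × 663 = 142.5 mol = 2ξ₁ + 2ξ₂.
Selectivity: 1ξ₁ / (1ξ₂) = 7.13 → ξ₁ = 7.13 ξ₂.
Substitute: (2·7.13 + 2) ξ₂ = 142.5 → ξ₂ = 8.767 mol, ξ₁ = 62.51 mol.
Outlet amounts (n = n₀ + Σ ν·ξ):
  E: 663 − 2(62.51) − 2(8.767) = 520.5
  D: 0 + 1(62.51) = 62.51
  G: 0 + 1(8.767) = 8.767
Total out = 591.7 mol; y_D = 62.51 / 591.7 = 0.1056.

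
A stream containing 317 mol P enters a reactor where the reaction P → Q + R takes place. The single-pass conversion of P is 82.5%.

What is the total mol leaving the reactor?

P reacted = 0.825 × 317 = 261.5 mol; ν_P = −1, so ξ = 261.5/1 = 261.5 mol.
Outlet amounts (n = n₀ + ν ξ):
  P: 317 − 1(261.5) = 55.48
  Q: 0 + 1(261.5) = 261.5
  R: 0 + 1(261.5) = 261.5
Total out = 55.48 + 261.5 + 261.5 = 578.5 mol.

579 mol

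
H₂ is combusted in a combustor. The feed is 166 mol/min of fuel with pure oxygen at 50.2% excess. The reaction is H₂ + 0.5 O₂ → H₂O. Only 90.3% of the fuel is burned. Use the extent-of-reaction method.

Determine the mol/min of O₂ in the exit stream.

49.7 mol/min

Stoichiometric O₂ = 0.5 × 166 = 83 mol/min; O₂ fed = 83 × 1.502 = 124.7 mol/min.
Fuel reacted = 0.903 × 166 → ξ = 149.9 mol/min.
Outlet (n = n₀ + ν ξ):
  H₂: 166 − 1(149.9) = 16.1
  O₂: 124.7 − 0.5(149.9) = 49.72
  H₂O: 0 + 1(149.9) = 149.9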